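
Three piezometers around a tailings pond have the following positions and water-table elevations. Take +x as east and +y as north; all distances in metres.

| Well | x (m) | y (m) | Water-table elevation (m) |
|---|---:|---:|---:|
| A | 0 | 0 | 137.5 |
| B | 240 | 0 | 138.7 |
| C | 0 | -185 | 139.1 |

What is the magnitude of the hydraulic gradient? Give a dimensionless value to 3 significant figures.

∂h/∂x = (138.7 − 137.5) / (240 − 0) = +0.005000
∂h/∂y = (139.1 − 137.5) / (-185 − 0) = -0.008649
|∇h| = √(0.005000² + -0.008649²) = 0.00999

0.00999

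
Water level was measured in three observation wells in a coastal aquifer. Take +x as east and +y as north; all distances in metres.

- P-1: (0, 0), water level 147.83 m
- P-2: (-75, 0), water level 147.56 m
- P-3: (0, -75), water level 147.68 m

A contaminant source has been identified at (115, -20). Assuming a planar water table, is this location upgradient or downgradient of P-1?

∂h/∂x = (147.56 − 147.83) / (-75 − 0) = +0.003600
∂h/∂y = (147.68 − 147.83) / (-75 − 0) = +0.002000
Head at (115, -20) = 147.83 + (+0.003600)·(115) + (+0.002000)·(-20) = 148.20 m.
That is higher than the 147.83 m at P-1, so the point is upgradient.

upgradient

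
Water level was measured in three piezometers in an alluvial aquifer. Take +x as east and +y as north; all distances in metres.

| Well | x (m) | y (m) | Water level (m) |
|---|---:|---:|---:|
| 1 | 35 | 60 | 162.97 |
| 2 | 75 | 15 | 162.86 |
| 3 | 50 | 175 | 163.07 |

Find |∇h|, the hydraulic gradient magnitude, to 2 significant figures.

0.0019

Differences from 1: to 2 (Δx, Δy, Δh) = (40, -45, -0.11); to 3 = (15, 115, +0.10).
Determinant of the coordinate differences = 40·115 − 15·(-45) = 5275.
∂h/∂x = [(-0.11)·115 − (+0.10)·(-45)] / 5275 = -0.001545
∂h/∂y = [40·(+0.10) − 15·(-0.11)] / 5275 = +0.001071
|∇h| = √(-0.001545² + 0.001071²) = 0.00188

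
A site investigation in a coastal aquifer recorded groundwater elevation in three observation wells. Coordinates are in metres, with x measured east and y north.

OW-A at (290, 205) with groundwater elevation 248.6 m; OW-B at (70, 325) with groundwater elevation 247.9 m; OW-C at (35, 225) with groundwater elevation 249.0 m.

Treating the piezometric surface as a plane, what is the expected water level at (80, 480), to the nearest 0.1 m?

Differences from OW-A: to OW-B (Δx, Δy, Δh) = (-220, 120, -0.7); to OW-C = (-255, 20, +0.4).
Determinant of the coordinate differences = (-220)·20 − (-255)·120 = 26200.
∂h/∂x = [(-0.7)·20 − (+0.4)·120] / 26200 = -0.002366
∂h/∂y = [(-220)·(+0.4) − (-255)·(-0.7)] / 26200 = -0.01017
h(80, 480) = 248.6 + (-0.002366)·(-210) + (-0.01017)·(275) = 248.6 +0.497 -2.797 = 246.300 m.

246.3 m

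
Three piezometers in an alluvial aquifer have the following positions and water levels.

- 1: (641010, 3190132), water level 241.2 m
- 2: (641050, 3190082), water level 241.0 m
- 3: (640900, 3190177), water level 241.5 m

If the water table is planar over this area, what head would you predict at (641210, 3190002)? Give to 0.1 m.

With h = a·x + b·y + c and 1 as origin, the differences give:
  40·a + (-50)·b = -0.2
  (-110)·a + 45·b = +0.3
Eliminate b (×45 and ×(-50), subtract): -3700·a = 6.00 → a = ∂h/∂x = -0.001622
Back-substitute: b = ∂h/∂y = +0.002703.
h(641210, 3190002) = 241.2 + (-0.001622)·(200) + (+0.002703)·(-130) = 241.2 -0.324 -0.351 = 240.524 m.

240.5 m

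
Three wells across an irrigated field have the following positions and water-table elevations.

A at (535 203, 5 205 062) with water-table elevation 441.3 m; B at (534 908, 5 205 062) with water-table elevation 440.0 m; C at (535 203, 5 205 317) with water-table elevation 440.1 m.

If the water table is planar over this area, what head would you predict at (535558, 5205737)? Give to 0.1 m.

∂h/∂x = (440.0 − 441.3) / (534908 − 535203) = +0.004407
∂h/∂y = (440.1 − 441.3) / (5205317 − 5205062) = -0.004706
h(535558, 5205737) = 441.3 + (+0.004407)·(355) + (-0.004706)·(675) = 441.3 +1.564 -3.176 = 439.688 m.

439.7 m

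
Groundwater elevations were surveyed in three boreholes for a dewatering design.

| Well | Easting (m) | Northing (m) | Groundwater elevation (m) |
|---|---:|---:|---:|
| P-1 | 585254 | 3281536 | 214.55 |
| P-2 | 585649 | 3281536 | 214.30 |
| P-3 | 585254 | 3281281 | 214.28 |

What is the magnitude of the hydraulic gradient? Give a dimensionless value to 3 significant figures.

0.00123

∂h/∂x = (214.30 − 214.55) / (585649 − 585254) = -0.0006329
∂h/∂y = (214.28 − 214.55) / (3281281 − 3281536) = +0.001059
|∇h| = √(-0.0006329² + 0.001059²) = 0.001234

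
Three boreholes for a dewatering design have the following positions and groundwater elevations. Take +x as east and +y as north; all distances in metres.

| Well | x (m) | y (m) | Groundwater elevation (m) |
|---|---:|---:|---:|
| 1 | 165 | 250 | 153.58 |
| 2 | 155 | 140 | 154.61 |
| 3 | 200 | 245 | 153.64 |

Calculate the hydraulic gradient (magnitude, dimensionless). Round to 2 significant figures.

With h = a·x + b·y + c and 1 as origin, the differences give:
  (-10)·a + (-110)·b = +1.03
  35·a + (-5)·b = +0.06
Eliminate b (×(-5) and ×(-110), subtract): 3900·a = 1.450 → a = ∂h/∂x = +0.0003718
Back-substitute: b = ∂h/∂y = -0.009397.
|∇h| = √(0.0003718² + -0.009397²) = 0.009404

0.0094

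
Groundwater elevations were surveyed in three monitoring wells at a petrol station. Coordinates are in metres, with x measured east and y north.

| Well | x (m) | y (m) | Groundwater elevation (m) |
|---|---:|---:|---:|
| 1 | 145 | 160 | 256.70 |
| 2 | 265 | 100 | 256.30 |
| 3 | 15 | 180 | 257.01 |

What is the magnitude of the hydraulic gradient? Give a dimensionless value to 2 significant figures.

Differences from 1: to 2 (Δx, Δy, Δh) = (120, -60, -0.40); to 3 = (-130, 20, +0.31).
Solve a·Δx + b·Δy = Δh: det = 120·20 − (-130)·(-60) = -5400.
∂h/∂x = [(-0.40)·20 − (+0.31)·(-60)] / -5400 = -0.001963
∂h/∂y = [120·(+0.31) − (-130)·(-0.40)] / -5400 = +0.002741
|∇h| = √(-0.001963² + 0.002741²) = 0.003371

0.0034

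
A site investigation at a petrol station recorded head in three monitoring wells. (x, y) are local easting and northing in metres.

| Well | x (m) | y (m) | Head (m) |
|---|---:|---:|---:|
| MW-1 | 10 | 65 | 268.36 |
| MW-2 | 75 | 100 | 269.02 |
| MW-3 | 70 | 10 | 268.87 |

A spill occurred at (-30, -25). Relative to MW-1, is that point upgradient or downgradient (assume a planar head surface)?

With h = a·x + b·y + c and MW-1 as origin, the differences give:
  65·a + 35·b = +0.66
  60·a + (-55)·b = +0.51
Eliminate b (×(-55) and ×35, subtract): -5675·a = -54.150 → a = ∂h/∂x = +0.009542
Back-substitute: b = ∂h/∂y = +0.001137.
Head at (-30, -25) = 268.36 + (+0.009542)·(-40) + (+0.001137)·(-90) = 267.88 m.
That is lower than the 268.36 m at MW-1, so the point is downgradient.

downgradient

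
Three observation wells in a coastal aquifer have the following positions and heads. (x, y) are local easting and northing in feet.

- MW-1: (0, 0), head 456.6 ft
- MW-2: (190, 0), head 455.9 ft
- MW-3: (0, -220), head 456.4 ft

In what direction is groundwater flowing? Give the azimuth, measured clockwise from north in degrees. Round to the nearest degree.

104°

∂h/∂x = (455.9 − 456.6) / (190 − 0) = -0.003684
∂h/∂y = (456.4 − 456.6) / (-220 − 0) = +0.0009091
Flow direction (−∇h) has components (+0.003684 E, -0.0009091 N).
Azimuth = atan2(E, N) = atan2(+0.003684, -0.0009091) = 103.9° ≈ 104°.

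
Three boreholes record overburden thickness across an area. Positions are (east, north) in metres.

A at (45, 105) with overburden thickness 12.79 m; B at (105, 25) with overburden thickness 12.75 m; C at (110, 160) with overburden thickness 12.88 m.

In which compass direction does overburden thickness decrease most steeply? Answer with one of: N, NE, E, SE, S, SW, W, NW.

SW

Taking A as reference: B−A = (60, -80, -0.04); C−A = (65, 55, +0.09).
Solve a·Δx + b·Δy = Δd: det = 60·55 − 65·(-80) = 8500.
∂d/∂x = [(-0.04)·55 − (+0.09)·(-80)] / 8500 = +0.0005882
∂d/∂y = [60·(+0.09) − 65·(-0.04)] / 8500 = +0.0009412
Steepest decrease is along −∇f = (-0.0005882 E, -0.0009412 N) → southwest.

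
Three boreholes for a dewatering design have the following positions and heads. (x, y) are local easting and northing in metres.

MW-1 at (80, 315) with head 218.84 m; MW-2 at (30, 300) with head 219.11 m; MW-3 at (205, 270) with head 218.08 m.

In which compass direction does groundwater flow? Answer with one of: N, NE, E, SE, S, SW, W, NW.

Taking MW-1 as reference: MW-2−MW-1 = (-50, -15, +0.27); MW-3−MW-1 = (125, -45, -0.76).
Solve a·Δx + b·Δy = Δh: det = (-50)·(-45) − 125·(-15) = 4125.
∂h/∂x = [(+0.27)·(-45) − (-0.76)·(-15)] / 4125 = -0.005709
∂h/∂y = [(-50)·(-0.76) − 125·(+0.27)] / 4125 = +0.001030
Flow = −∇h = (+0.005709 east, -0.001030 north), which points east.

E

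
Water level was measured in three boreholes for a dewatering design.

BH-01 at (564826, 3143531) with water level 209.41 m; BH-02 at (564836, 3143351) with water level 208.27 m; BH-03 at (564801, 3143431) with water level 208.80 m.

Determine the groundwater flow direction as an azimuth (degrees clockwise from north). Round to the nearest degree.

Three-point gradient (reference BH-01): Δ to BH-02 = (10, -180, -1.14), Δ to BH-03 = (-25, -100, -0.61).
∂h/∂x = -0.0007636, ∂h/∂y = +0.006291 (det = -5500).
Flow direction (−∇h) has components (+0.0007636 E, -0.006291 N).
Azimuth = atan2(E, N) = atan2(+0.0007636, -0.006291) = 173.1° ≈ 173°.

173°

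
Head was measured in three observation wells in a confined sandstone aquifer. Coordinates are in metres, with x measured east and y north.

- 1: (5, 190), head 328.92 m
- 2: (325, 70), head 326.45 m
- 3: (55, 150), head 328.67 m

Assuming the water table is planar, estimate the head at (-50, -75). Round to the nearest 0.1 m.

331.2 m

Differences from 1: to 2 (Δx, Δy, Δh) = (320, -120, -2.47); to 3 = (50, -40, -0.25).
Solve a·Δx + b·Δy = Δh: det = 320·(-40) − 50·(-120) = -6800.
∂h/∂x = [(-2.47)·(-40) − (-0.25)·(-120)] / -6800 = -0.01012
∂h/∂y = [320·(-0.25) − 50·(-2.47)] / -6800 = -0.006397
h(-50, -75) = 328.92 + (-0.01012)·(-55) + (-0.006397)·(-265) = 328.92 +0.556 +1.695 = 331.172 m.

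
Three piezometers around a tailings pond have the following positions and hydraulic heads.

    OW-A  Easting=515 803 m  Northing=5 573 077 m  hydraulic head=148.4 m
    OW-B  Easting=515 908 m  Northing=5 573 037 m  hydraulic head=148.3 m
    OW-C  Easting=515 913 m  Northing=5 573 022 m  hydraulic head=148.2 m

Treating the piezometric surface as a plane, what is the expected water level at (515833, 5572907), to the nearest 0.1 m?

Three-point gradient (reference OW-A): Δ to OW-B = (105, -40, -0.1), Δ to OW-C = (110, -55, -0.2).
∂h/∂x = +0.001818, ∂h/∂y = +0.007273 (det = -1375).
h(515833, 5572907) = 148.4 + (+0.001818)·(30) + (+0.007273)·(-170) = 148.4 +0.055 -1.236 = 147.218 m.

147.2 m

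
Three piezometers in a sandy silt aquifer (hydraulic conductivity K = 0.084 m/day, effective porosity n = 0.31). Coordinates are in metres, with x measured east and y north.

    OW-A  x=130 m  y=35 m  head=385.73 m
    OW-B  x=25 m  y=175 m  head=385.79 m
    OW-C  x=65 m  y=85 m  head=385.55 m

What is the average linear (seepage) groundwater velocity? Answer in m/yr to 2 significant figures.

With h = a·x + b·y + c and OW-A as origin, the differences give:
  (-105)·a + 140·b = +0.06
  (-65)·a + 50·b = -0.18
Eliminate b (×50 and ×140, subtract): 3850·a = 28.200 → a = ∂h/∂x = +0.007325
Back-substitute: b = ∂h/∂y = +0.005922.
|∇h| = √(0.007325² + 0.005922²) = 0.009419
Seepage velocity v = K·i/n = 0.084 × 0.009419 / 0.31 = 0.002552 m/day = 0.9321 m/yr.

0.93 m/yr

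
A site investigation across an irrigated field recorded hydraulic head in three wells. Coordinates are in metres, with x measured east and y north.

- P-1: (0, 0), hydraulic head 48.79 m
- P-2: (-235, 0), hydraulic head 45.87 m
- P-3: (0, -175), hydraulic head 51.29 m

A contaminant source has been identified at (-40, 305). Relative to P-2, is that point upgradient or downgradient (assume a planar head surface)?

∂h/∂x = (45.87 − 48.79) / (-235 − 0) = +0.01243
∂h/∂y = (51.29 − 48.79) / (-175 − 0) = -0.01429
Head at (-40, 305) = 48.79 + (+0.01243)·(-40) + (-0.01429)·(305) = 43.94 m.
That is lower than the 45.87 m at P-2, so the point is downgradient.

downgradient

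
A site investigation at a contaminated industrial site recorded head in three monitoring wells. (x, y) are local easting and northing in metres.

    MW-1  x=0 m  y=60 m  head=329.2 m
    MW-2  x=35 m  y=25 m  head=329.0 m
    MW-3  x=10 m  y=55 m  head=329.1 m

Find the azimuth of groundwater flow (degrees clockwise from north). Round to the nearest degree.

059°

Three-point gradient (reference MW-1): Δ to MW-2 = (35, -35, -0.2), Δ to MW-3 = (10, -5, -0.1).
∂h/∂x = -0.01429, ∂h/∂y = -0.008571 (det = 175).
Flow direction (−∇h) has components (+0.01429 E, +0.008571 N).
Azimuth = atan2(E, N) = atan2(+0.01429, +0.008571) = 59.0° ≈ 059°.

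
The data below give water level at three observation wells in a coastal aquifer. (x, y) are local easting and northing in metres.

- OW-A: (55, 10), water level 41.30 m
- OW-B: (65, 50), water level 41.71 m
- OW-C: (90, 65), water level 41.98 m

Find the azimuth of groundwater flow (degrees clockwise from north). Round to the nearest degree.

Taking OW-A as reference: OW-B−OW-A = (10, 40, +0.41); OW-C−OW-A = (35, 55, +0.68).
Solve a·Δx + b·Δy = Δh: det = 10·55 − 35·40 = -850.
∂h/∂x = [(+0.41)·55 − (+0.68)·40] / -850 = +0.005471
∂h/∂y = [10·(+0.68) − 35·(+0.41)] / -850 = +0.008882
Flow direction (−∇h) has components (-0.005471 E, -0.008882 N).
Azimuth = atan2(E, N) = atan2(-0.005471, -0.008882) = 211.6° ≈ 212°.

212°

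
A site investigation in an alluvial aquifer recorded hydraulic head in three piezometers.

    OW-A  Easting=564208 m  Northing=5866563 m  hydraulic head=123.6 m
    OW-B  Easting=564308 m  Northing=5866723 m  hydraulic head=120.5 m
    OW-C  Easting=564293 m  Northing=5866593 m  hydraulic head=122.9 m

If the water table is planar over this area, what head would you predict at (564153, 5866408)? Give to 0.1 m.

126.5 m

Taking OW-A as reference: OW-B−OW-A = (100, 160, -3.1); OW-C−OW-A = (85, 30, -0.7).
Determinant of the coordinate differences = 100·30 − 85·160 = -10600.
∂h/∂x = [(-3.1)·30 − (-0.7)·160] / -10600 = -0.001792
∂h/∂y = [100·(-0.7) − 85·(-3.1)] / -10600 = -0.01825
h(564153, 5866408) = 123.6 + (-0.001792)·(-55) + (-0.01825)·(-155) = 123.6 +0.099 +2.829 = 126.528 m.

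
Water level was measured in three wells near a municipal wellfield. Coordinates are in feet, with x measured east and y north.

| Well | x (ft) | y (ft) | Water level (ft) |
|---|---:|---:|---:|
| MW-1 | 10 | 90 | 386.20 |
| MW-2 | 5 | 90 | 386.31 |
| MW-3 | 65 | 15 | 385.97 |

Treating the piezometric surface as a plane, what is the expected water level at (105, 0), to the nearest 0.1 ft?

385.3 ft

With h = a·x + b·y + c and MW-1 as origin, the differences give:
  (-5)·a + 0·b = +0.11
  55·a + (-75)·b = -0.23
Eliminate b (×(-75) and ×0, subtract): 375·a = -8.250 → a = ∂h/∂x = -0.02200
Back-substitute: b = ∂h/∂y = -0.01307.
h(105, 0) = 386.20 + (-0.02200)·(95) + (-0.01307)·(-90) = 386.20 -2.090 +1.176 = 385.286 ft.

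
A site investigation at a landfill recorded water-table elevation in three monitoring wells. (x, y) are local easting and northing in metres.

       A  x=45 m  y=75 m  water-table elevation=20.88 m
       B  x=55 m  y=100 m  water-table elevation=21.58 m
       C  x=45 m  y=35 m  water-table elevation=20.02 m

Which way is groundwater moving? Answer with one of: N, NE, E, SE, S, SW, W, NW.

With h = a·x + b·y + c and A as origin, the differences give:
  10·a + 25·b = +0.70
  0·a + (-40)·b = -0.86
Eliminate b (×(-40) and ×25, subtract): -400·a = -6.500 → a = ∂h/∂x = +0.01625
Back-substitute: b = ∂h/∂y = +0.02150.
Flow = −∇h = (-0.01625 east, -0.02150 north), which points southwest.

SW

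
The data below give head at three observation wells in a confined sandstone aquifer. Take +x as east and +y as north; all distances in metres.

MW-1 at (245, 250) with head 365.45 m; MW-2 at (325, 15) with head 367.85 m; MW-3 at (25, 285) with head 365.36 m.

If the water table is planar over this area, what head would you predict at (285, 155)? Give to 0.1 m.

366.4 m

Taking MW-1 as reference: MW-2−MW-1 = (80, -235, +2.40); MW-3−MW-1 = (-220, 35, -0.09).
Determinant of the coordinate differences = 80·35 − (-220)·(-235) = -48900.
∂h/∂x = [(+2.40)·35 − (-0.09)·(-235)] / -48900 = -0.001285
∂h/∂y = [80·(-0.09) − (-220)·(+2.40)] / -48900 = -0.01065
h(285, 155) = 365.45 + (-0.001285)·(40) + (-0.01065)·(-95) = 365.45 -0.051 +1.012 = 366.410 m.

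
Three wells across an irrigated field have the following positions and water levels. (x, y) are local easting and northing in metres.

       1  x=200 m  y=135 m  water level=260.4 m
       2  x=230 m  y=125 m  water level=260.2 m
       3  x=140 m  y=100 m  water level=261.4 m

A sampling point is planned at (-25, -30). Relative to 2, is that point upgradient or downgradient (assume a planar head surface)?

Differences from 1: to 2 (Δx, Δy, Δh) = (30, -10, -0.2); to 3 = (-60, -35, +1.0).
Solve a·Δx + b·Δy = Δh: det = 30·(-35) − (-60)·(-10) = -1650.
∂h/∂x = [(-0.2)·(-35) − (+1.0)·(-10)] / -1650 = -0.01030
∂h/∂y = [30·(+1.0) − (-60)·(-0.2)] / -1650 = -0.01091
Head at (-25, -30) = 260.4 + (-0.01030)·(-225) + (-0.01091)·(-165) = 264.52 m.
That is higher than the 260.2 m at 2, so the point is upgradient.

upgradient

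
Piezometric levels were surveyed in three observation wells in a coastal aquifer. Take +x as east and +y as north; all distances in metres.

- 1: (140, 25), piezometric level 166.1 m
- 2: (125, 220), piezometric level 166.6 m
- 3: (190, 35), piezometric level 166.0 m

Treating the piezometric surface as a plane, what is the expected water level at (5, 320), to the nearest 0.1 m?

Taking 1 as reference: 2−1 = (-15, 195, +0.5); 3−1 = (50, 10, -0.1).
Solve a·Δx + b·Δy = Δh: det = (-15)·10 − 50·195 = -9900.
∂h/∂x = [(+0.5)·10 − (-0.1)·195] / -9900 = -0.002475
∂h/∂y = [(-15)·(-0.1) − 50·(+0.5)] / -9900 = +0.002374
h(5, 320) = 166.1 + (-0.002475)·(-135) + (+0.002374)·(295) = 166.1 +0.334 +0.700 = 167.134 m.

167.1 m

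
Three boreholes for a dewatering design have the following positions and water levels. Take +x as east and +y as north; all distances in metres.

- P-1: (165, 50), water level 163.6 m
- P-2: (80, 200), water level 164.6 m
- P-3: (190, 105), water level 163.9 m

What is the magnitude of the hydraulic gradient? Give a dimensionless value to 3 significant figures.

0.00611

Taking P-1 as reference: P-2−P-1 = (-85, 150, +1.0); P-3−P-1 = (25, 55, +0.3).
Solve a·Δx + b·Δy = Δh: det = (-85)·55 − 25·150 = -8425.
∂h/∂x = [(+1.0)·55 − (+0.3)·150] / -8425 = -0.001187
∂h/∂y = [(-85)·(+0.3) − 25·(+1.0)] / -8425 = +0.005994
|∇h| = √(-0.001187² + 0.005994²) = 0.00611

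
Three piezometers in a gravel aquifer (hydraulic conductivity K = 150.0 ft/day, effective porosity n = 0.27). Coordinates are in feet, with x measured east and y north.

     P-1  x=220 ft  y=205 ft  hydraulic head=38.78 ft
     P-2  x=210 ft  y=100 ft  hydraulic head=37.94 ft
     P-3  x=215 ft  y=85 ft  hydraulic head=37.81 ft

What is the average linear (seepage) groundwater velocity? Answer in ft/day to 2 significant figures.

4.6 ft/day

Differences from P-1: to P-2 (Δx, Δy, Δh) = (-10, -105, -0.84); to P-3 = (-5, -120, -0.97).
Solve a·Δx + b·Δy = Δh: det = (-10)·(-120) − (-5)·(-105) = 675.
∂h/∂x = [(-0.84)·(-120) − (-0.97)·(-105)] / 675 = -0.001556
∂h/∂y = [(-10)·(-0.97) − (-5)·(-0.84)] / 675 = +0.008148
|∇h| = √(-0.001556² + 0.008148²) = 0.008295
Seepage velocity v = K·i/n = 150.0 × 0.008295 / 0.27 = 4.608 ft/day.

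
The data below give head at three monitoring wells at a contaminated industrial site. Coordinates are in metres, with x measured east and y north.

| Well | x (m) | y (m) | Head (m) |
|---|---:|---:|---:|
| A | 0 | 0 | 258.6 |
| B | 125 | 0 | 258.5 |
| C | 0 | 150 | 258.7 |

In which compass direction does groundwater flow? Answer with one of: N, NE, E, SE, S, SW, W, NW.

SE

∂h/∂x = (258.5 − 258.6) / (125 − 0) = -0.0008000
∂h/∂y = (258.7 − 258.6) / (150 − 0) = +0.0006667
Flow = −∇h = (+0.0008000 east, -0.0006667 north), which points southeast.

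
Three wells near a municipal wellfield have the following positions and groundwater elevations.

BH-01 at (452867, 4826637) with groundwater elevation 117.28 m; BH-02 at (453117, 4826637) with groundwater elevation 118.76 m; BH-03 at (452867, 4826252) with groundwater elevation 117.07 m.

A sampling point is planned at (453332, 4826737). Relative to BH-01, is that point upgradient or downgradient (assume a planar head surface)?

∂h/∂x = (118.76 − 117.28) / (453117 − 452867) = +0.005920
∂h/∂y = (117.07 − 117.28) / (4826252 − 4826637) = +0.0005455
Head at (453332, 4826737) = 117.28 + (+0.005920)·(465) + (+0.0005455)·(100) = 120.09 m.
That is higher than the 117.28 m at BH-01, so the point is upgradient.

upgradient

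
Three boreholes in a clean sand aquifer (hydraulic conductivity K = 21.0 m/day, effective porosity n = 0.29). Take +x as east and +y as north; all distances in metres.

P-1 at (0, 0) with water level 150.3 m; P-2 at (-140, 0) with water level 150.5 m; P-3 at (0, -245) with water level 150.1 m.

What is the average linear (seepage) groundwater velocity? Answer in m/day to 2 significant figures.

∂h/∂x = (150.5 − 150.3) / (-140 − 0) = -0.001429
∂h/∂y = (150.1 − 150.3) / (-245 − 0) = +0.0008163
|∇h| = √(-0.001429² + 0.0008163²) = 0.001646
Seepage velocity v = K·i/n = 21.0 × 0.001646 / 0.29 = 0.1192 m/day.

0.12 m/day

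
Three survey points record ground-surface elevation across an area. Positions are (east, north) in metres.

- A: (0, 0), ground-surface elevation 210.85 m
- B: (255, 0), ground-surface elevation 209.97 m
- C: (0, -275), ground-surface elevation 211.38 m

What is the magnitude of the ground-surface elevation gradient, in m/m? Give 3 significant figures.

0.00395 m/m

∂z/∂x = (209.97 − 210.85) / (255 − 0) = -0.003451
∂z/∂y = (211.38 − 210.85) / (-275 − 0) = -0.001927
|∇f| = √(-0.003451² + -0.001927²) = 0.003953 m/m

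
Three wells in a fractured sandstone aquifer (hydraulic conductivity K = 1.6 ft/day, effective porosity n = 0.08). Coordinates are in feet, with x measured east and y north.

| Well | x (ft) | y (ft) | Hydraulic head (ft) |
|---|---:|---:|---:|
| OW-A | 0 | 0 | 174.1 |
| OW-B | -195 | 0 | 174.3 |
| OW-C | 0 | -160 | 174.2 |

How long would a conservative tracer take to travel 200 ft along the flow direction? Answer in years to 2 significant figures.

∂h/∂x = (174.3 − 174.1) / (-195 − 0) = -0.001026
∂h/∂y = (174.2 − 174.1) / (-160 − 0) = -0.0006250
|∇h| = √(-0.001026² + -0.0006250²) = 0.001201
Seepage velocity v = K·i/n = 1.6 × 0.001201 / 0.08 = 0.02402 ft/day.
t = 200 / 0.02402 = 8326 days = 22.8 years.

23 years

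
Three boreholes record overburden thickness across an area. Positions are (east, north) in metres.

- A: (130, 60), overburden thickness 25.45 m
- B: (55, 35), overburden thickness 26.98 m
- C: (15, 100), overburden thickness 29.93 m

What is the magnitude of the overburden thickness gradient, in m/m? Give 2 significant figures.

Taking A as reference: B−A = (-75, -25, +1.53); C−A = (-115, 40, +4.48).
Solve a·Δx + b·Δy = Δd: det = (-75)·40 − (-115)·(-25) = -5875.
∂d/∂x = [(+1.53)·40 − (+4.48)·(-25)] / -5875 = -0.02948
∂d/∂y = [(-75)·(+4.48) − (-115)·(+1.53)] / -5875 = +0.02724
|∇f| = √(-0.02948² + 0.02724²) = 0.04014 m/m

0.040 m/m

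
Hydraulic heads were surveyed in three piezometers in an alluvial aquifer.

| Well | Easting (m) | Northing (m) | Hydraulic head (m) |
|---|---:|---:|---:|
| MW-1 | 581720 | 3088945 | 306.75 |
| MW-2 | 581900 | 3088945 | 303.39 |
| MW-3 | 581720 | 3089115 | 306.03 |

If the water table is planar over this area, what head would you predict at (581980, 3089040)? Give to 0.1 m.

301.5 m

∂h/∂x = (303.39 − 306.75) / (581900 − 581720) = -0.01867
∂h/∂y = (306.03 − 306.75) / (3089115 − 3088945) = -0.004235
h(581980, 3089040) = 306.75 + (-0.01867)·(260) + (-0.004235)·(95) = 306.75 -4.853 -0.402 = 301.494 m.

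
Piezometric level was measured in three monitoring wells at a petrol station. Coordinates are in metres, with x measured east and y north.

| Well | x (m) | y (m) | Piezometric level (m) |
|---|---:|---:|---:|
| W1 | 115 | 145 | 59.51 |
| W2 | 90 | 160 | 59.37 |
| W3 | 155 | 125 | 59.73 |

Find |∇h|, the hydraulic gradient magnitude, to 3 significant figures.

0.00510

Taking W1 as reference: W2−W1 = (-25, 15, -0.14); W3−W1 = (40, -20, +0.22).
Determinant of the coordinate differences = (-25)·(-20) − 40·15 = -100.
∂h/∂x = [(-0.14)·(-20) − (+0.22)·15] / -100 = +0.005000
∂h/∂y = [(-25)·(+0.22) − 40·(-0.14)] / -100 = -0.001000
|∇h| = √(0.005000² + -0.001000²) = 0.005099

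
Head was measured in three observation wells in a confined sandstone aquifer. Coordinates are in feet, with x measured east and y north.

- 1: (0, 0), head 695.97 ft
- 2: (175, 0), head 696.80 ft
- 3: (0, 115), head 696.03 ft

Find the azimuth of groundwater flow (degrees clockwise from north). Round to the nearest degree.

264°

∂h/∂x = (696.80 − 695.97) / (175 − 0) = +0.004743
∂h/∂y = (696.03 − 695.97) / (115 − 0) = +0.0005217
Flow direction (−∇h) has components (-0.004743 E, -0.0005217 N).
Azimuth = atan2(E, N) = atan2(-0.004743, -0.0005217) = 263.7° ≈ 264°.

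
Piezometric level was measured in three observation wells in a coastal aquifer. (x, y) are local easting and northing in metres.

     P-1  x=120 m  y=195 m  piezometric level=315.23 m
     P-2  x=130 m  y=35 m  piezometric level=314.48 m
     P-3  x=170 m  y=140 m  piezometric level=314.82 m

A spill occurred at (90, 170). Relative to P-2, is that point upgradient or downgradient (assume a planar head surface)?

upgradient

Taking P-1 as reference: P-2−P-1 = (10, -160, -0.75); P-3−P-1 = (50, -55, -0.41).
Determinant of the coordinate differences = 10·(-55) − 50·(-160) = 7450.
∂h/∂x = [(-0.75)·(-55) − (-0.41)·(-160)] / 7450 = -0.003268
∂h/∂y = [10·(-0.41) − 50·(-0.75)] / 7450 = +0.004483
Head at (90, 170) = 315.23 + (-0.003268)·(-30) + (+0.004483)·(-25) = 315.22 m.
That is higher than the 314.48 m at P-2, so the point is upgradient.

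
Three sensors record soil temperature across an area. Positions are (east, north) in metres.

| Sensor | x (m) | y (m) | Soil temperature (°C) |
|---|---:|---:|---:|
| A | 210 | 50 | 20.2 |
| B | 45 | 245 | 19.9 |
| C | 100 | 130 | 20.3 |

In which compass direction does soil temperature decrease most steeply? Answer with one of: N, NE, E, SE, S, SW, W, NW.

NE

With T = a·x + b·y + c and A as origin, the differences give:
  (-165)·a + 195·b = -0.3
  (-110)·a + 80·b = +0.1
Eliminate b (×80 and ×195, subtract): 8250·a = -43.50 → a = ∂T/∂x = -0.005273
Back-substitute: b = ∂T/∂y = -0.006000.
Steepest decrease is along −∇f = (+0.005273 E, +0.006000 N) → northeast.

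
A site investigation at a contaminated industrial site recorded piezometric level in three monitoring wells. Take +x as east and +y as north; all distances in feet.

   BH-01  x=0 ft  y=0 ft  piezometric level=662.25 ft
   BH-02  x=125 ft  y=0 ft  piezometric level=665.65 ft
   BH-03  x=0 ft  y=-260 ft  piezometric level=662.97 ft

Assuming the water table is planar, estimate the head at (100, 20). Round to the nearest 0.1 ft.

664.9 ft

∂h/∂x = (665.65 − 662.25) / (125 − 0) = +0.02720
∂h/∂y = (662.97 − 662.25) / (-260 − 0) = -0.002769
h(100, 20) = 662.25 + (+0.02720)·(100) + (-0.002769)·(20) = 662.25 +2.720 -0.055 = 664.915 ft.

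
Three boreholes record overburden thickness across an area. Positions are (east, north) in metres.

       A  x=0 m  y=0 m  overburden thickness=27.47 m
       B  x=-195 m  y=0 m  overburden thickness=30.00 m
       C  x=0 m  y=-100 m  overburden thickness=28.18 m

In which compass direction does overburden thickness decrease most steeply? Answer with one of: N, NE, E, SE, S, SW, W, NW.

∂d/∂x = (30.00 − 27.47) / (-195 − 0) = -0.01297
∂d/∂y = (28.18 − 27.47) / (-100 − 0) = -0.007100
Steepest decrease is along −∇f = (+0.01297 E, +0.007100 N) → northeast.

NE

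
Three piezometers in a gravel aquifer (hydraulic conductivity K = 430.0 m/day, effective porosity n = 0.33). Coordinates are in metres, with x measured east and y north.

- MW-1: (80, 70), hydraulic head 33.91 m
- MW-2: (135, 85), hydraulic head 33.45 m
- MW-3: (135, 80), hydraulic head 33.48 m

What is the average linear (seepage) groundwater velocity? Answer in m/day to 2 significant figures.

12 m/day

Taking MW-1 as reference: MW-2−MW-1 = (55, 15, -0.46); MW-3−MW-1 = (55, 10, -0.43).
Solve a·Δx + b·Δy = Δh: det = 55·10 − 55·15 = -275.
∂h/∂x = [(-0.46)·10 − (-0.43)·15] / -275 = -0.006727
∂h/∂y = [55·(-0.43) − 55·(-0.46)] / -275 = -0.006000
|∇h| = √(-0.006727² + -0.006000²) = 0.009014
Seepage velocity v = K·i/n = 430.0 × 0.009014 / 0.33 = 11.75 m/day.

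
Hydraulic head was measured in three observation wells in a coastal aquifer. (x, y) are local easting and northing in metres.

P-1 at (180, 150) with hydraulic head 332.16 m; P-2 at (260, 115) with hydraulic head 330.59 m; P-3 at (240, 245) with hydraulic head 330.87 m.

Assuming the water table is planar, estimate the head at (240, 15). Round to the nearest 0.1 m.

331.1 m

With h = a·x + b·y + c and P-1 as origin, the differences give:
  80·a + (-35)·b = -1.57
  60·a + 95·b = -1.29
Eliminate b (×95 and ×(-35), subtract): 9700·a = -194.300 → a = ∂h/∂x = -0.02003
Back-substitute: b = ∂h/∂y = -0.0009278.
h(240, 15) = 332.16 + (-0.02003)·(60) + (-0.0009278)·(-135) = 332.16 -1.202 +0.125 = 331.083 m.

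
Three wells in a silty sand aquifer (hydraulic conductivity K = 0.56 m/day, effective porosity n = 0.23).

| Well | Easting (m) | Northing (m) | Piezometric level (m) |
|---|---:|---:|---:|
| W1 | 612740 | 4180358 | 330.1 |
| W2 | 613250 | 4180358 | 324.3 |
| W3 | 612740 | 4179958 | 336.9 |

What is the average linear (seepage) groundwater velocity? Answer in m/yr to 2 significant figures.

18 m/yr

∂h/∂x = (324.3 − 330.1) / (613250 − 612740) = -0.01137
∂h/∂y = (336.9 − 330.1) / (4179958 − 4180358) = -0.01700
|∇h| = √(-0.01137² + -0.01700²) = 0.02045
Seepage velocity v = K·i/n = 0.56 × 0.02045 / 0.23 = 0.04979 m/day = 18.19 m/yr.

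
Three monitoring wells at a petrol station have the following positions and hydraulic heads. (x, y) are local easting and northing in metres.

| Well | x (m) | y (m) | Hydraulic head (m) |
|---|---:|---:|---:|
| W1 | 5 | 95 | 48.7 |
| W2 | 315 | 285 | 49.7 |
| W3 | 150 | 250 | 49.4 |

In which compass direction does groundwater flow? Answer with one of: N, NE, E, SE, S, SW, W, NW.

S

Taking W1 as reference: W2−W1 = (310, 190, +1.0); W3−W1 = (145, 155, +0.7).
Solve a·Δx + b·Δy = Δh: det = 310·155 − 145·190 = 20500.
∂h/∂x = [(+1.0)·155 − (+0.7)·190] / 20500 = +0.001073
∂h/∂y = [310·(+0.7) − 145·(+1.0)] / 20500 = +0.003512
Flow = −∇h = (-0.001073 east, -0.003512 north), which points south.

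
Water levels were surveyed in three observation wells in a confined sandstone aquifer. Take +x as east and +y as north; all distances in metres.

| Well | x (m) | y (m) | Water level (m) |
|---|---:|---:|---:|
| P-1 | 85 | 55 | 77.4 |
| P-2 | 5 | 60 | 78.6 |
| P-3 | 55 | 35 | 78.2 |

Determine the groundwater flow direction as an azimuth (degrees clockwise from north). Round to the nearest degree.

Three-point gradient (reference P-1): Δ to P-2 = (-80, 5, +1.2), Δ to P-3 = (-30, -20, +0.8).
∂h/∂x = -0.01600, ∂h/∂y = -0.01600 (det = 1750).
Flow direction (−∇h) has components (+0.01600 E, +0.01600 N).
Azimuth = atan2(E, N) = atan2(+0.01600, +0.01600) = 45.0° ≈ 045°.

045°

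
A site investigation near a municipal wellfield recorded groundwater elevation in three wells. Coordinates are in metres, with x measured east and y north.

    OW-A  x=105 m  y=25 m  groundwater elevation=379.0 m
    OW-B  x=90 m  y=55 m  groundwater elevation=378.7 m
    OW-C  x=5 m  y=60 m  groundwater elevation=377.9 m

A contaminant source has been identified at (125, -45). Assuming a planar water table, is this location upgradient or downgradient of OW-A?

upgradient

Differences from OW-A: to OW-B (Δx, Δy, Δh) = (-15, 30, -0.3); to OW-C = (-100, 35, -1.1).
Determinant of the coordinate differences = (-15)·35 − (-100)·30 = 2475.
∂h/∂x = [(-0.3)·35 − (-1.1)·30] / 2475 = +0.009091
∂h/∂y = [(-15)·(-1.1) − (-100)·(-0.3)] / 2475 = -0.005455
Head at (125, -45) = 379.0 + (+0.009091)·(20) + (-0.005455)·(-70) = 379.56 m.
That is higher than the 379.0 m at OW-A, so the point is upgradient.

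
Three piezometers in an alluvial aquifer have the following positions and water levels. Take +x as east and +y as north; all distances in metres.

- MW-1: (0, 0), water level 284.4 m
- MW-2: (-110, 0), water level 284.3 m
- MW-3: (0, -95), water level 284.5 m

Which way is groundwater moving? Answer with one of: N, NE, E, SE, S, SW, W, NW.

NW

∂h/∂x = (284.3 − 284.4) / (-110 − 0) = +0.0009091
∂h/∂y = (284.5 − 284.4) / (-95 − 0) = -0.001053
Flow = −∇h = (-0.0009091 east, +0.001053 north), which points northwest.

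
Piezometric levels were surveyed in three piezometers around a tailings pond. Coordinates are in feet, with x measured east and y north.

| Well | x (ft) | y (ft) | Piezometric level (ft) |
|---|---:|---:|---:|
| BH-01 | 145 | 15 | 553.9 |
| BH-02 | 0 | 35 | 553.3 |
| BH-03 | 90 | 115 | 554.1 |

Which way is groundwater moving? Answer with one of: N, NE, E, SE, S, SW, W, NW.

SW

Three-point gradient (reference BH-01): Δ to BH-02 = (-145, 20, -0.6), Δ to BH-03 = (-55, 100, +0.2).
∂h/∂x = +0.004776, ∂h/∂y = +0.004627 (det = -13400).
Flow = −∇h = (-0.004776 east, -0.004627 north), which points southwest.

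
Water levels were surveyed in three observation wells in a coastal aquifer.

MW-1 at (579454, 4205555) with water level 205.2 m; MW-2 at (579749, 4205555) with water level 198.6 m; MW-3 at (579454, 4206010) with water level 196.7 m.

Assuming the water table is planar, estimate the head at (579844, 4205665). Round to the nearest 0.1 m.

194.4 m

∂h/∂x = (198.6 − 205.2) / (579749 − 579454) = -0.02237
∂h/∂y = (196.7 − 205.2) / (4206010 − 4205555) = -0.01868
h(579844, 4205665) = 205.2 + (-0.02237)·(390) + (-0.01868)·(110) = 205.2 -8.725 -2.055 = 194.420 m.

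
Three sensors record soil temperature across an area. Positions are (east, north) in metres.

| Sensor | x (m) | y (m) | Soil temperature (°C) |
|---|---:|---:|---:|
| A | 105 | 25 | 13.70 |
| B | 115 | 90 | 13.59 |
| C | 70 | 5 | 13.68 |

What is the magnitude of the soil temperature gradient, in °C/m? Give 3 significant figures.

Differences from A: to B (Δx, Δy, Δh) = (10, 65, -0.11); to C = (-35, -20, -0.02).
Solve a·Δx + b·Δy = ΔT: det = 10·(-20) − (-35)·65 = 2075.
∂T/∂x = [(-0.11)·(-20) − (-0.02)·65] / 2075 = +0.001687
∂T/∂y = [10·(-0.02) − (-35)·(-0.11)] / 2075 = -0.001952
|∇f| = √(0.001687² + -0.001952²) = 0.00258 °C/m

0.00258 °C/m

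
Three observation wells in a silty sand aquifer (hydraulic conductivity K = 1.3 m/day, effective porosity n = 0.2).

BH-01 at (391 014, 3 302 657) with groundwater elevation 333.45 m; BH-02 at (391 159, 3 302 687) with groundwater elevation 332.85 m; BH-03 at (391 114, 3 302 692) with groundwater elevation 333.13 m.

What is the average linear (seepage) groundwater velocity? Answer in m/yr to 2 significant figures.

20 m/yr

With h = a·x + b·y + c and BH-01 as origin, the differences give:
  145·a + 30·b = -0.60
  100·a + 35·b = -0.32
Eliminate b (×35 and ×30, subtract): 2075·a = -11.400 → a = ∂h/∂x = -0.005494
Back-substitute: b = ∂h/∂y = +0.006554.
|∇h| = √(-0.005494² + 0.006554²) = 0.008552
Seepage velocity v = K·i/n = 1.3 × 0.008552 / 0.2 = 0.05559 m/day = 20.3 m/yr.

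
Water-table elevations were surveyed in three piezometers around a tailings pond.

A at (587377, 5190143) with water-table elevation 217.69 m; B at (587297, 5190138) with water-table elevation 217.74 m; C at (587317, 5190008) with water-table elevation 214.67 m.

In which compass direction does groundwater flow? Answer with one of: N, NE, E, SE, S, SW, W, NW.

S

With h = a·x + b·y + c and A as origin, the differences give:
  (-80)·a + (-5)·b = +0.05
  (-60)·a + (-135)·b = -3.02
Eliminate b (×(-135) and ×(-5), subtract): 10500·a = -21.850 → a = ∂h/∂x = -0.002081
Back-substitute: b = ∂h/∂y = +0.02330.
Flow = −∇h = (+0.002081 east, -0.02330 north), which points south.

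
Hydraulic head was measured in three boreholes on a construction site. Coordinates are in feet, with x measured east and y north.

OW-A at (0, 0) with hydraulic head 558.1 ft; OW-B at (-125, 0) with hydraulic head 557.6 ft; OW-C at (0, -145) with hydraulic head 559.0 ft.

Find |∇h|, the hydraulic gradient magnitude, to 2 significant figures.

∂h/∂x = (557.6 − 558.1) / (-125 − 0) = +0.004000
∂h/∂y = (559.0 − 558.1) / (-145 − 0) = -0.006207
|∇h| = √(0.004000² + -0.006207²) = 0.007384

0.0074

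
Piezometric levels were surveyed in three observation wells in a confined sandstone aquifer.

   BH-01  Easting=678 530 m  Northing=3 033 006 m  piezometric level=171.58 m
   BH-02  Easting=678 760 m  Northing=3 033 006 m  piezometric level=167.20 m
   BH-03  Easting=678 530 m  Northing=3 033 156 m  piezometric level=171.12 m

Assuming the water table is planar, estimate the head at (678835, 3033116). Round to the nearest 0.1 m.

165.4 m

∂h/∂x = (167.20 − 171.58) / (678760 − 678530) = -0.01904
∂h/∂y = (171.12 − 171.58) / (3033156 − 3033006) = -0.003067
h(678835, 3033116) = 171.58 + (-0.01904)·(305) + (-0.003067)·(110) = 171.58 -5.808 -0.337 = 165.434 m.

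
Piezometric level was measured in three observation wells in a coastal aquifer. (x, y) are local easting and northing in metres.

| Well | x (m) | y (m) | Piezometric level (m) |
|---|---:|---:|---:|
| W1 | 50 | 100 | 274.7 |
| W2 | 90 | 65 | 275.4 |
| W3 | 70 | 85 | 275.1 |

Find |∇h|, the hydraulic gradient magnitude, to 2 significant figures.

0.040

With h = a·x + b·y + c and W1 as origin, the differences give:
  40·a + (-35)·b = +0.7
  20·a + (-15)·b = +0.4
Eliminate b (×(-15) and ×(-35), subtract): 100·a = 3.50 → a = ∂h/∂x = +0.03500
Back-substitute: b = ∂h/∂y = +0.02000.
|∇h| = √(0.03500² + 0.02000²) = 0.04031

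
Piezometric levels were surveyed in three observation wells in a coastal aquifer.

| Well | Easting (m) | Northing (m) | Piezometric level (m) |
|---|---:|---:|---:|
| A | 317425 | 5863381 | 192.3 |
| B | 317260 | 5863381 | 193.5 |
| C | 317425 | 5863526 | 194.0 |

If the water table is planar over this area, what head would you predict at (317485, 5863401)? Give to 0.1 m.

∂h/∂x = (193.5 − 192.3) / (317260 − 317425) = -0.007273
∂h/∂y = (194.0 − 192.3) / (5863526 − 5863381) = +0.01172
h(317485, 5863401) = 192.3 + (-0.007273)·(60) + (+0.01172)·(20) = 192.3 -0.436 +0.234 = 192.098 m.

192.1 m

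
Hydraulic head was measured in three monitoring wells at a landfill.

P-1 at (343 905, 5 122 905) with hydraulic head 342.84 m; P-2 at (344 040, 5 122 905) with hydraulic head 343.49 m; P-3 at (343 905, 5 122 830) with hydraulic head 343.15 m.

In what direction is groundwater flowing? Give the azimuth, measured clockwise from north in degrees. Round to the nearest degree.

311°

∂h/∂x = (343.49 − 342.84) / (344040 − 343905) = +0.004815
∂h/∂y = (343.15 − 342.84) / (5122830 − 5122905) = -0.004133
Flow direction (−∇h) has components (-0.004815 E, +0.004133 N).
Azimuth = atan2(E, N) = atan2(-0.004815, +0.004133) = 310.6° ≈ 311°.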